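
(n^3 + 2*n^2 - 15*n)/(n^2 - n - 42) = n*(-n^2 - 2*n + 15)/(-n^2 + n + 42)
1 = 1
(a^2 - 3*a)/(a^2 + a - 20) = a*(a - 3)/(a^2 + a - 20)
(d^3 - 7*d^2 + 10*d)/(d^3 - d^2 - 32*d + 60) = d/(d + 6)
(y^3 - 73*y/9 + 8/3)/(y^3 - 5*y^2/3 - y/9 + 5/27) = 3*(3*y^2 + y - 24)/(9*y^2 - 12*y - 5)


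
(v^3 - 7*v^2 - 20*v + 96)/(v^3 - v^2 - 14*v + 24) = (v - 8)/(v - 2)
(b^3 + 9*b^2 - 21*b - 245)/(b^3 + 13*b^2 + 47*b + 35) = (b^2 + 2*b - 35)/(b^2 + 6*b + 5)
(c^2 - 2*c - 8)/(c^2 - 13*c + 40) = (c^2 - 2*c - 8)/(c^2 - 13*c + 40)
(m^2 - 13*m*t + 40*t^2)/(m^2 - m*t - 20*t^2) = (m - 8*t)/(m + 4*t)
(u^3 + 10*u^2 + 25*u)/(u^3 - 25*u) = (u + 5)/(u - 5)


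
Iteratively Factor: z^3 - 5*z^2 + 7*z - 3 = (z - 1)*(z^2 - 4*z + 3) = (z - 3)*(z - 1)*(z - 1)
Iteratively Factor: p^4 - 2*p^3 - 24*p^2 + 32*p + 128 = (p - 4)*(p^3 + 2*p^2 - 16*p - 32) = (p - 4)*(p + 2)*(p^2 - 16) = (p - 4)*(p + 2)*(p + 4)*(p - 4)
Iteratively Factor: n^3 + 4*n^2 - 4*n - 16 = (n + 2)*(n^2 + 2*n - 8) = (n - 2)*(n + 2)*(n + 4)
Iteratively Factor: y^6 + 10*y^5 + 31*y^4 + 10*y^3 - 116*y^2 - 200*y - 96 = (y + 2)*(y^5 + 8*y^4 + 15*y^3 - 20*y^2 - 76*y - 48) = (y + 2)*(y + 3)*(y^4 + 5*y^3 - 20*y - 16) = (y + 2)^2*(y + 3)*(y^3 + 3*y^2 - 6*y - 8) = (y + 1)*(y + 2)^2*(y + 3)*(y^2 + 2*y - 8) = (y + 1)*(y + 2)^2*(y + 3)*(y + 4)*(y - 2)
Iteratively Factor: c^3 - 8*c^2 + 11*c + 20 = (c - 4)*(c^2 - 4*c - 5) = (c - 5)*(c - 4)*(c + 1)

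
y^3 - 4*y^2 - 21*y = y*(y - 7)*(y + 3)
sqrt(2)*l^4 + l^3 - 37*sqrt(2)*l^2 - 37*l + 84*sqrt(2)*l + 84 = (l - 4)*(l - 3)*(l + 7)*(sqrt(2)*l + 1)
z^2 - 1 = (z - 1)*(z + 1)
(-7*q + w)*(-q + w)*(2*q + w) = 14*q^3 - 9*q^2*w - 6*q*w^2 + w^3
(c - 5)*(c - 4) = c^2 - 9*c + 20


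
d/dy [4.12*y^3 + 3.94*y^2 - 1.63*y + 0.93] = 12.36*y^2 + 7.88*y - 1.63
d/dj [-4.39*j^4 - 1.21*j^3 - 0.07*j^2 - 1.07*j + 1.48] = -17.56*j^3 - 3.63*j^2 - 0.14*j - 1.07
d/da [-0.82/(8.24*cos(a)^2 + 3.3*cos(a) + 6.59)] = -(13.5136*cos(a) + 2.706)*sin(a)/(8.24*cos(a)^2 + 3.3*cos(a) + 6.59)^2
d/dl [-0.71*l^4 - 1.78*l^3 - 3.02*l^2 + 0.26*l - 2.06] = -2.84*l^3 - 5.34*l^2 - 6.04*l + 0.26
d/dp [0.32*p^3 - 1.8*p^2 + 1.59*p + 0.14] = 0.96*p^2 - 3.6*p + 1.59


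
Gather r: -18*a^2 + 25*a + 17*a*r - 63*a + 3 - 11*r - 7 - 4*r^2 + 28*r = -18*a^2 - 38*a - 4*r^2 + r*(17*a + 17) - 4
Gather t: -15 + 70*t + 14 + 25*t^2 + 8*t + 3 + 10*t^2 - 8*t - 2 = 35*t^2 + 70*t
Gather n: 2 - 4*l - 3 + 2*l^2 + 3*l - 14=2*l^2 - l - 15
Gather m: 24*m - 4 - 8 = 24*m - 12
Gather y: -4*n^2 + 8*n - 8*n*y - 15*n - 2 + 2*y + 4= -4*n^2 - 7*n + y*(2 - 8*n) + 2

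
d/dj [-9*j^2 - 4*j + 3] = -18*j - 4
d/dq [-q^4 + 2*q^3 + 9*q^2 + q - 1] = -4*q^3 + 6*q^2 + 18*q + 1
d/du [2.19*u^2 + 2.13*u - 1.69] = 4.38*u + 2.13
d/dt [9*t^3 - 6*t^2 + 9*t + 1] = 27*t^2 - 12*t + 9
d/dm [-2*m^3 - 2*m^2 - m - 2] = -6*m^2 - 4*m - 1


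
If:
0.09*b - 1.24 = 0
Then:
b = 13.78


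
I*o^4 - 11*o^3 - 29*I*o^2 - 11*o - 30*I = (o + I)*(o + 5*I)*(o + 6*I)*(I*o + 1)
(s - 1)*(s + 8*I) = s^2 - s + 8*I*s - 8*I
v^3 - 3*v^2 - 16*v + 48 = (v - 4)*(v - 3)*(v + 4)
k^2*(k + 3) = k^3 + 3*k^2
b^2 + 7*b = b*(b + 7)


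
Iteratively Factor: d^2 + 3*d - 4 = (d - 1)*(d + 4)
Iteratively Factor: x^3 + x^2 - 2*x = (x)*(x^2 + x - 2) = x*(x + 2)*(x - 1)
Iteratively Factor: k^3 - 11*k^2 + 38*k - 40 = (k - 2)*(k^2 - 9*k + 20) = (k - 4)*(k - 2)*(k - 5)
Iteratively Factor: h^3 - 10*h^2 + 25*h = (h - 5)*(h^2 - 5*h) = (h - 5)^2*(h)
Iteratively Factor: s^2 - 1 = (s + 1)*(s - 1)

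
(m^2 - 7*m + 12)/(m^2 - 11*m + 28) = (m - 3)/(m - 7)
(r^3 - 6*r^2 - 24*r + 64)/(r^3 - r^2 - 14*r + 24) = (r - 8)/(r - 3)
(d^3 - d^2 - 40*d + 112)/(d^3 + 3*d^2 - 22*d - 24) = (d^2 + 3*d - 28)/(d^2 + 7*d + 6)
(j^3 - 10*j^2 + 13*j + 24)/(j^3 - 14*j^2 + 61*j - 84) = (j^2 - 7*j - 8)/(j^2 - 11*j + 28)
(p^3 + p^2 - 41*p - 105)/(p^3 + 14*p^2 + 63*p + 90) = (p - 7)/(p + 6)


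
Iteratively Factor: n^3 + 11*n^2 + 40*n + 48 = (n + 4)*(n^2 + 7*n + 12) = (n + 3)*(n + 4)*(n + 4)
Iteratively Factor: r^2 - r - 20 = (r - 5)*(r + 4)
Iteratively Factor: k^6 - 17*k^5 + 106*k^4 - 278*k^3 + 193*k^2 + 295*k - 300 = (k - 5)*(k^5 - 12*k^4 + 46*k^3 - 48*k^2 - 47*k + 60) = (k - 5)*(k - 3)*(k^4 - 9*k^3 + 19*k^2 + 9*k - 20) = (k - 5)*(k - 3)*(k - 1)*(k^3 - 8*k^2 + 11*k + 20) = (k - 5)*(k - 3)*(k - 1)*(k + 1)*(k^2 - 9*k + 20) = (k - 5)*(k - 4)*(k - 3)*(k - 1)*(k + 1)*(k - 5)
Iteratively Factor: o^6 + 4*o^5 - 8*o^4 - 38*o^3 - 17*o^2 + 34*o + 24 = (o + 1)*(o^5 + 3*o^4 - 11*o^3 - 27*o^2 + 10*o + 24) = (o + 1)^2*(o^4 + 2*o^3 - 13*o^2 - 14*o + 24) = (o + 1)^2*(o + 2)*(o^3 - 13*o + 12) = (o - 1)*(o + 1)^2*(o + 2)*(o^2 + o - 12) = (o - 1)*(o + 1)^2*(o + 2)*(o + 4)*(o - 3)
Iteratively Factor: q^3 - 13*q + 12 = (q - 1)*(q^2 + q - 12) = (q - 3)*(q - 1)*(q + 4)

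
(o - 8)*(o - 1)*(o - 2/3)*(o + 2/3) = o^4 - 9*o^3 + 68*o^2/9 + 4*o - 32/9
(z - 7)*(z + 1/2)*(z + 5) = z^3 - 3*z^2/2 - 36*z - 35/2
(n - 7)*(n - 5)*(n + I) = n^3 - 12*n^2 + I*n^2 + 35*n - 12*I*n + 35*I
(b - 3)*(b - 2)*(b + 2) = b^3 - 3*b^2 - 4*b + 12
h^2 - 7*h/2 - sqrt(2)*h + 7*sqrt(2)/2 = (h - 7/2)*(h - sqrt(2))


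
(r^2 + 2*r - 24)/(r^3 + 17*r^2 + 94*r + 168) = (r - 4)/(r^2 + 11*r + 28)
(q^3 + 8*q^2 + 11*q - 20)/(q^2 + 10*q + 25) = (q^2 + 3*q - 4)/(q + 5)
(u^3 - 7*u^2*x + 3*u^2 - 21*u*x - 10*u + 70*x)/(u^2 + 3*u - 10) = u - 7*x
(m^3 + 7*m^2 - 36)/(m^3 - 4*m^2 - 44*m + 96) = (m + 3)/(m - 8)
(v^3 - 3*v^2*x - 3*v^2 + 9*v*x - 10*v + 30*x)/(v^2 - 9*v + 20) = (v^2 - 3*v*x + 2*v - 6*x)/(v - 4)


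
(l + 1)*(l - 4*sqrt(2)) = l^2 - 4*sqrt(2)*l + l - 4*sqrt(2)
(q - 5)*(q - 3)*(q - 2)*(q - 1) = q^4 - 11*q^3 + 41*q^2 - 61*q + 30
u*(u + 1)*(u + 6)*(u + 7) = u^4 + 14*u^3 + 55*u^2 + 42*u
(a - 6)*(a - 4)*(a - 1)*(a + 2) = a^4 - 9*a^3 + 12*a^2 + 44*a - 48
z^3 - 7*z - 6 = (z - 3)*(z + 1)*(z + 2)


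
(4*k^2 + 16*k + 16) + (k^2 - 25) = 5*k^2 + 16*k - 9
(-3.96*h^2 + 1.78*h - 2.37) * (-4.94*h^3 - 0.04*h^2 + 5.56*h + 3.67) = 19.5624*h^5 - 8.6348*h^4 - 10.381*h^3 - 4.5416*h^2 - 6.6446*h - 8.6979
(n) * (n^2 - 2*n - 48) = n^3 - 2*n^2 - 48*n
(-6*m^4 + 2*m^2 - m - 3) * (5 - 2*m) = 12*m^5 - 30*m^4 - 4*m^3 + 12*m^2 + m - 15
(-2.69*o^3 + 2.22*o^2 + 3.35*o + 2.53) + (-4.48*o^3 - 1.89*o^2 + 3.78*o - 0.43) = -7.17*o^3 + 0.33*o^2 + 7.13*o + 2.1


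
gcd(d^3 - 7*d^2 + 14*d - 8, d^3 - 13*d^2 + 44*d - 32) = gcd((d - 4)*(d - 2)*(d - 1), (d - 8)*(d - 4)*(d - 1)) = d^2 - 5*d + 4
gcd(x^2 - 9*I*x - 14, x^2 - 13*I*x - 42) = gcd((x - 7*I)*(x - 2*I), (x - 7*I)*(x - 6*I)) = x - 7*I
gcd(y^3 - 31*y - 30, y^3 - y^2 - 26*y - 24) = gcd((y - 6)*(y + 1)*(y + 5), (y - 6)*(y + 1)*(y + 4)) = y^2 - 5*y - 6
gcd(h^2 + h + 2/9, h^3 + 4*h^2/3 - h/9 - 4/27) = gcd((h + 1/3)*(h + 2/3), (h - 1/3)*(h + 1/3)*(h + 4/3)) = h + 1/3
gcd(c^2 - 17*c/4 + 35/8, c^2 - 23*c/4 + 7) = c - 7/4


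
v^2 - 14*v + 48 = (v - 8)*(v - 6)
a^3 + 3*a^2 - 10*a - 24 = (a - 3)*(a + 2)*(a + 4)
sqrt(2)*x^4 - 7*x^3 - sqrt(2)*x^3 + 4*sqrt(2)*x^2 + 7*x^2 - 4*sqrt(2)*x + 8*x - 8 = (x - 1)*(x - 2*sqrt(2))^2*(sqrt(2)*x + 1)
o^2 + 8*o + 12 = (o + 2)*(o + 6)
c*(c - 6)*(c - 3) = c^3 - 9*c^2 + 18*c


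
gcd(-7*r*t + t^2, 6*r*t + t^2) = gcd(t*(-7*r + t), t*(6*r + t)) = t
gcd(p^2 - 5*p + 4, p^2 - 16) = p - 4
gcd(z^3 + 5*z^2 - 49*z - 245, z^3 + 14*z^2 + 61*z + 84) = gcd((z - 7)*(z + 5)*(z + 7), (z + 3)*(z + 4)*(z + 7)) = z + 7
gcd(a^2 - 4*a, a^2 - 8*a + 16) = a - 4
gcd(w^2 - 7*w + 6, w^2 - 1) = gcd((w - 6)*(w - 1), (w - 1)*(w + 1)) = w - 1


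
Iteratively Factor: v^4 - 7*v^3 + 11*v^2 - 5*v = (v - 5)*(v^3 - 2*v^2 + v) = v*(v - 5)*(v^2 - 2*v + 1) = v*(v - 5)*(v - 1)*(v - 1)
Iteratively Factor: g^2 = (g)*(g)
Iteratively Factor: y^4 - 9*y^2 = (y + 3)*(y^3 - 3*y^2) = y*(y + 3)*(y^2 - 3*y) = y^2*(y + 3)*(y - 3)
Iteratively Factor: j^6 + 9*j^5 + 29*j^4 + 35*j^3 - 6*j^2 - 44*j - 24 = (j + 1)*(j^5 + 8*j^4 + 21*j^3 + 14*j^2 - 20*j - 24) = (j + 1)*(j + 2)*(j^4 + 6*j^3 + 9*j^2 - 4*j - 12) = (j + 1)*(j + 2)*(j + 3)*(j^3 + 3*j^2 - 4) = (j + 1)*(j + 2)^2*(j + 3)*(j^2 + j - 2) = (j + 1)*(j + 2)^3*(j + 3)*(j - 1)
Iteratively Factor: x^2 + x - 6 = (x + 3)*(x - 2)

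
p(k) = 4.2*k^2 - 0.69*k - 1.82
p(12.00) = 594.70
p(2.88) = 31.03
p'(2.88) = 23.50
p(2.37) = 20.14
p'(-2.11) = -18.41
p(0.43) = -1.34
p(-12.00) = 611.26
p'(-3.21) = -27.65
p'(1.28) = 10.06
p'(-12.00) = -101.49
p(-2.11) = 18.33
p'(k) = 8.4*k - 0.69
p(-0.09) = -1.72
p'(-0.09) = -1.45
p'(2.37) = 19.22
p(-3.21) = 43.67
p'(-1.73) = -15.22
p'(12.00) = 100.11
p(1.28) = 4.18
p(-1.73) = 11.94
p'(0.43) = 2.92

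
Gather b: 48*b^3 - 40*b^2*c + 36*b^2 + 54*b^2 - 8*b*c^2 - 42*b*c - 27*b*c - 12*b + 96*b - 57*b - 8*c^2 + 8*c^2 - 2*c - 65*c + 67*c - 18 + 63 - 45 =48*b^3 + b^2*(90 - 40*c) + b*(-8*c^2 - 69*c + 27)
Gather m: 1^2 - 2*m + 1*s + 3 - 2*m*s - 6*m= m*(-2*s - 8) + s + 4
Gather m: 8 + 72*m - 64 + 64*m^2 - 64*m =64*m^2 + 8*m - 56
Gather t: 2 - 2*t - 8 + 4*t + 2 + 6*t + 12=8*t + 8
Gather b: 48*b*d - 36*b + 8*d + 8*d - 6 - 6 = b*(48*d - 36) + 16*d - 12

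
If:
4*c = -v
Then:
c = -v/4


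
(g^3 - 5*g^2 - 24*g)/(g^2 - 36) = g*(g^2 - 5*g - 24)/(g^2 - 36)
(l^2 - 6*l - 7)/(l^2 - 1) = (l - 7)/(l - 1)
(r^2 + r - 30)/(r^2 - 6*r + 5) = (r + 6)/(r - 1)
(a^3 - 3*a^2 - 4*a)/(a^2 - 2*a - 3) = a*(a - 4)/(a - 3)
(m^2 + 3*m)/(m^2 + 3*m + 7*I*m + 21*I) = m/(m + 7*I)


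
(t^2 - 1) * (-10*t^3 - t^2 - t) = -10*t^5 - t^4 + 9*t^3 + t^2 + t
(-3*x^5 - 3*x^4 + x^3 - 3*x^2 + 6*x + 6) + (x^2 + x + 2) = -3*x^5 - 3*x^4 + x^3 - 2*x^2 + 7*x + 8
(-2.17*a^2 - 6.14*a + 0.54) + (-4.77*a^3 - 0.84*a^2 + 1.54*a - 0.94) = -4.77*a^3 - 3.01*a^2 - 4.6*a - 0.4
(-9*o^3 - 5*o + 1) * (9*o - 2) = -81*o^4 + 18*o^3 - 45*o^2 + 19*o - 2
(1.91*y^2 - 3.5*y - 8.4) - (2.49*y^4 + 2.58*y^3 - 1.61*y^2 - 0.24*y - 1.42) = -2.49*y^4 - 2.58*y^3 + 3.52*y^2 - 3.26*y - 6.98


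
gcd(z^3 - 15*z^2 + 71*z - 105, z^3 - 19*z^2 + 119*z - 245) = z^2 - 12*z + 35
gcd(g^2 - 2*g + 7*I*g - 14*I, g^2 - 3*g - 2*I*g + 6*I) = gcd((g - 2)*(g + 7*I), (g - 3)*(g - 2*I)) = 1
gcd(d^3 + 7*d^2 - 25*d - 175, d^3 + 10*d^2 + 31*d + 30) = d + 5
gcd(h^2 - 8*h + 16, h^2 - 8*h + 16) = h^2 - 8*h + 16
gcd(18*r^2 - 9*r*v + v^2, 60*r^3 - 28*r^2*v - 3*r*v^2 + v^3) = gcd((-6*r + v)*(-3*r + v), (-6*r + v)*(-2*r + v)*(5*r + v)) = 6*r - v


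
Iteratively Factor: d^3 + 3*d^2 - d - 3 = (d - 1)*(d^2 + 4*d + 3) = (d - 1)*(d + 1)*(d + 3)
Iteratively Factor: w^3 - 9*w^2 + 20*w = (w - 4)*(w^2 - 5*w) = w*(w - 4)*(w - 5)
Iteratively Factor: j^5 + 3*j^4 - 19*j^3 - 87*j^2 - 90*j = (j)*(j^4 + 3*j^3 - 19*j^2 - 87*j - 90) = j*(j + 3)*(j^3 - 19*j - 30) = j*(j - 5)*(j + 3)*(j^2 + 5*j + 6) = j*(j - 5)*(j + 3)^2*(j + 2)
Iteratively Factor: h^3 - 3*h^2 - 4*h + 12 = (h - 3)*(h^2 - 4) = (h - 3)*(h + 2)*(h - 2)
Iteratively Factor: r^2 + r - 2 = (r - 1)*(r + 2)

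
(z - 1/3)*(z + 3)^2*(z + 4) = z^4 + 29*z^3/3 + 89*z^2/3 + 25*z - 12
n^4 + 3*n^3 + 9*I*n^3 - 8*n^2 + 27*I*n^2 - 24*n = n*(n + 3)*(n + I)*(n + 8*I)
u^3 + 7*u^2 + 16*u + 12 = (u + 2)^2*(u + 3)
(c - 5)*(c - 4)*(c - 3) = c^3 - 12*c^2 + 47*c - 60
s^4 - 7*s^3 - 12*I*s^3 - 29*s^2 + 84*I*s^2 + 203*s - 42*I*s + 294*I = (s - 7)*(s - 7*I)*(s - 6*I)*(s + I)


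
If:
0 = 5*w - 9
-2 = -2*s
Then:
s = 1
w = 9/5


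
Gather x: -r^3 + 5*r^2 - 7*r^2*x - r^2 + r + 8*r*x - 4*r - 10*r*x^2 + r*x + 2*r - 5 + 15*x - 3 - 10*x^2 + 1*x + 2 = -r^3 + 4*r^2 - r + x^2*(-10*r - 10) + x*(-7*r^2 + 9*r + 16) - 6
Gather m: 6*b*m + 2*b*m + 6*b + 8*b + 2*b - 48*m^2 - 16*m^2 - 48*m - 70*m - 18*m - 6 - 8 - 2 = 16*b - 64*m^2 + m*(8*b - 136) - 16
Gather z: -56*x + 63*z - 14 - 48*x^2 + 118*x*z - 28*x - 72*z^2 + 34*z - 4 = -48*x^2 - 84*x - 72*z^2 + z*(118*x + 97) - 18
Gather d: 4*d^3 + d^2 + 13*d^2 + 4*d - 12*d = 4*d^3 + 14*d^2 - 8*d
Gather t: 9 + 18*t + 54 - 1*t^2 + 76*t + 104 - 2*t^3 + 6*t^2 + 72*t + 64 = -2*t^3 + 5*t^2 + 166*t + 231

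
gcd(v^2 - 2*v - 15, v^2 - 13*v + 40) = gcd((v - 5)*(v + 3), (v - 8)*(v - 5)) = v - 5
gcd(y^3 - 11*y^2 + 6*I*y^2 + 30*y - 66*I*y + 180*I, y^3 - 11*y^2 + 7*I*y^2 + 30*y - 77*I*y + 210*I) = y^2 - 11*y + 30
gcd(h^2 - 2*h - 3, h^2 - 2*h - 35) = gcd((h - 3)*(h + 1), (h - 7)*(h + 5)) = 1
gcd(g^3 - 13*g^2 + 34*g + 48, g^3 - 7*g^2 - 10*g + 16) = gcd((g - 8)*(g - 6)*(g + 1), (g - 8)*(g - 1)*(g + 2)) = g - 8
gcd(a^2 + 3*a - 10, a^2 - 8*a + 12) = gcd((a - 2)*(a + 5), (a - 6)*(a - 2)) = a - 2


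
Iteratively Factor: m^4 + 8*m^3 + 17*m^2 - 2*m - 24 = (m + 4)*(m^3 + 4*m^2 + m - 6) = (m + 2)*(m + 4)*(m^2 + 2*m - 3) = (m - 1)*(m + 2)*(m + 4)*(m + 3)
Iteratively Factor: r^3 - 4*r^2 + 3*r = (r - 1)*(r^2 - 3*r) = (r - 3)*(r - 1)*(r)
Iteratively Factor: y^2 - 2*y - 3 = (y - 3)*(y + 1)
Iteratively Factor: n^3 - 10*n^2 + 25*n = (n - 5)*(n^2 - 5*n) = (n - 5)^2*(n)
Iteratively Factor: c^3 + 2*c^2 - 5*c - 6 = (c + 3)*(c^2 - c - 2) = (c - 2)*(c + 3)*(c + 1)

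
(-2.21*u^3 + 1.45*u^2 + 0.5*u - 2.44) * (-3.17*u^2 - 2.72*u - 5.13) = 7.0057*u^5 + 1.4147*u^4 + 5.8083*u^3 - 1.0637*u^2 + 4.0718*u + 12.5172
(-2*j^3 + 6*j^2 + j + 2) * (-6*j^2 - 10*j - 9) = 12*j^5 - 16*j^4 - 48*j^3 - 76*j^2 - 29*j - 18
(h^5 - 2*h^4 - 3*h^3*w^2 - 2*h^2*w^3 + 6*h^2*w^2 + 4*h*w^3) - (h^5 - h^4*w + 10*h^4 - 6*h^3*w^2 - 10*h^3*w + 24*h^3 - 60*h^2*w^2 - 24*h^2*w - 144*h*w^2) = h^4*w - 12*h^4 + 3*h^3*w^2 + 10*h^3*w - 24*h^3 - 2*h^2*w^3 + 66*h^2*w^2 + 24*h^2*w + 4*h*w^3 + 144*h*w^2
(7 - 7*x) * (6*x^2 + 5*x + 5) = -42*x^3 + 7*x^2 + 35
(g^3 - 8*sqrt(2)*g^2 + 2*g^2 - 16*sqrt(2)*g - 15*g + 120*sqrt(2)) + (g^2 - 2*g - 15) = g^3 - 8*sqrt(2)*g^2 + 3*g^2 - 16*sqrt(2)*g - 17*g - 15 + 120*sqrt(2)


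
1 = 1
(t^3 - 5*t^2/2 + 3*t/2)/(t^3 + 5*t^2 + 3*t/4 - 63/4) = 2*t*(t - 1)/(2*t^2 + 13*t + 21)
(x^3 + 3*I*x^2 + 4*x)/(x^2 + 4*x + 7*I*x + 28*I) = x*(x^2 + 3*I*x + 4)/(x^2 + x*(4 + 7*I) + 28*I)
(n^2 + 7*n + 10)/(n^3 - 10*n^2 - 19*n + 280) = (n + 2)/(n^2 - 15*n + 56)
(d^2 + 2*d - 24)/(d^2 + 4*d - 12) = (d - 4)/(d - 2)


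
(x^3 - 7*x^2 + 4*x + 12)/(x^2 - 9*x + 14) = (x^2 - 5*x - 6)/(x - 7)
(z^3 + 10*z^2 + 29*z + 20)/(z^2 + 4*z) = z + 6 + 5/z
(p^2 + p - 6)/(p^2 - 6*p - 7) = (-p^2 - p + 6)/(-p^2 + 6*p + 7)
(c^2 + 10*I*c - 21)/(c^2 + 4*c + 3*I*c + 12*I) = (c + 7*I)/(c + 4)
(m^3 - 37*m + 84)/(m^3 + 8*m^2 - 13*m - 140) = (m - 3)/(m + 5)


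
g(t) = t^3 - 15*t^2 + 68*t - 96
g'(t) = 3*t^2 - 30*t + 68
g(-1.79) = -271.52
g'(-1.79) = 131.31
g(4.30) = -1.44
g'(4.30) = -5.53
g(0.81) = -50.23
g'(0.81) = 45.67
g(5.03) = -6.21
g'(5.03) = -7.00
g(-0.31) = -118.55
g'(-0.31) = 77.59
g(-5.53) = -1099.87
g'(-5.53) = 325.64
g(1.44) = -26.20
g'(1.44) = 31.02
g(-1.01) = -181.01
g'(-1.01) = 101.36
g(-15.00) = -7866.00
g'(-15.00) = 1193.00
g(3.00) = 0.00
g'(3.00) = 5.00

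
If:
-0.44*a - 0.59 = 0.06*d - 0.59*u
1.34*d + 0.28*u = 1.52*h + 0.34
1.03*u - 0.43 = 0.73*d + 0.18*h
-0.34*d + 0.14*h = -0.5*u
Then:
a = -1.55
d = -0.69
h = -0.87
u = -0.23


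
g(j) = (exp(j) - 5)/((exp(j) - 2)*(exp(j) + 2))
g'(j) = -(exp(j) - 5)*exp(j)/((exp(j) - 2)*(exp(j) + 2)^2) - (exp(j) - 5)*exp(j)/((exp(j) - 2)^2*(exp(j) + 2)) + exp(j)/((exp(j) - 2)*(exp(j) + 2)) = (-exp(2*j) + 10*exp(j) - 4)*exp(j)/(exp(4*j) - 8*exp(2*j) + 16)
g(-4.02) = 1.25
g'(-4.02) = -0.00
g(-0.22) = 1.25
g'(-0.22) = 0.24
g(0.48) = 2.44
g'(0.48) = 8.01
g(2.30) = 0.05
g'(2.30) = -0.00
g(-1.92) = 1.22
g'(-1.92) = -0.02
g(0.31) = 1.70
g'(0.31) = 2.31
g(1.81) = 0.03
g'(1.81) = 0.11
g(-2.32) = 1.23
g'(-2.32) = -0.02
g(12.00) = 0.00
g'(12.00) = 0.00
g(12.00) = 0.00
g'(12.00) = 0.00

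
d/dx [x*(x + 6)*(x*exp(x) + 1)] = x^3*exp(x) + 9*x^2*exp(x) + 12*x*exp(x) + 2*x + 6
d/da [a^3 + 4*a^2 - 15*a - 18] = 3*a^2 + 8*a - 15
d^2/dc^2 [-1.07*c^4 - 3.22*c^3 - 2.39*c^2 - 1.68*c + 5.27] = -12.84*c^2 - 19.32*c - 4.78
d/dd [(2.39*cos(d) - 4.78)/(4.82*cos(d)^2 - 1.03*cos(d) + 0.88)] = (11.5198*cos(d)^2 - 46.0792*cos(d) + 2.8202)*sin(d)/(23.2324*cos(d)^4 - 9.9292*cos(d)^3 + 9.5441*cos(d)^2 - 1.8128*cos(d) + 0.7744)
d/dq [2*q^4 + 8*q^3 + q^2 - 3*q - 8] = 8*q^3 + 24*q^2 + 2*q - 3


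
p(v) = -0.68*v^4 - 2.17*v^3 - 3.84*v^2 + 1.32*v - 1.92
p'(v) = -2.72*v^3 - 6.51*v^2 - 7.68*v + 1.32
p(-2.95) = -35.02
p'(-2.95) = 37.15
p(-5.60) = -417.39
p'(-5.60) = 317.85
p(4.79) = -680.16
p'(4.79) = -483.77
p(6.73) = -2223.41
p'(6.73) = -1174.34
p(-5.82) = -492.08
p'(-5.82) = 361.72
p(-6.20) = -645.33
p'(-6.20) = 446.94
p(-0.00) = -1.92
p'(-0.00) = 1.32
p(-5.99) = -556.65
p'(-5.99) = 398.33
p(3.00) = -146.19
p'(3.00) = -153.75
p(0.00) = -1.92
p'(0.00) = 1.32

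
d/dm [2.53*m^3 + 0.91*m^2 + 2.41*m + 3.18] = 7.59*m^2 + 1.82*m + 2.41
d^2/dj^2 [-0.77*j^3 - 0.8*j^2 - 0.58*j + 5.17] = -4.62*j - 1.6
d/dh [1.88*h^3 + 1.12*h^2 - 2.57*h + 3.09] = 5.64*h^2 + 2.24*h - 2.57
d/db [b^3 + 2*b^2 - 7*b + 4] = 3*b^2 + 4*b - 7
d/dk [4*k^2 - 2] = 8*k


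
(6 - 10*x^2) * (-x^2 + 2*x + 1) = 10*x^4 - 20*x^3 - 16*x^2 + 12*x + 6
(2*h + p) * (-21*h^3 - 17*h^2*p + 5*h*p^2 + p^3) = -42*h^4 - 55*h^3*p - 7*h^2*p^2 + 7*h*p^3 + p^4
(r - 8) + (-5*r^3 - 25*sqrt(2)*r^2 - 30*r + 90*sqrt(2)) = -5*r^3 - 25*sqrt(2)*r^2 - 29*r - 8 + 90*sqrt(2)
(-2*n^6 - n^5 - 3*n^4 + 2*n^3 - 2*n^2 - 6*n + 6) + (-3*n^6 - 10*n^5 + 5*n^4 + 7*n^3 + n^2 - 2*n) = -5*n^6 - 11*n^5 + 2*n^4 + 9*n^3 - n^2 - 8*n + 6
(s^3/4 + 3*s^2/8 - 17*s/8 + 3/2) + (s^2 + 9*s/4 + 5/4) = s^3/4 + 11*s^2/8 + s/8 + 11/4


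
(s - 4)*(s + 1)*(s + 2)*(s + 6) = s^4 + 5*s^3 - 16*s^2 - 68*s - 48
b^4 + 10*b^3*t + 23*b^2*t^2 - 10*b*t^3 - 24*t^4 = (b - t)*(b + t)*(b + 4*t)*(b + 6*t)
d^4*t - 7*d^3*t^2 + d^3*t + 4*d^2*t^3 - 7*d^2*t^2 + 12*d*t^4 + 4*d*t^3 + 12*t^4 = (d - 6*t)*(d - 2*t)*(d + t)*(d*t + t)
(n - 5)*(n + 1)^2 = n^3 - 3*n^2 - 9*n - 5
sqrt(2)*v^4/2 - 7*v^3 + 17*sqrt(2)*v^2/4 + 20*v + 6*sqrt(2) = (v - 6*sqrt(2))*(v - 2*sqrt(2))*(v + sqrt(2)/2)*(sqrt(2)*v/2 + 1/2)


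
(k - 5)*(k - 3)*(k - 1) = k^3 - 9*k^2 + 23*k - 15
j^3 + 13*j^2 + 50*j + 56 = (j + 2)*(j + 4)*(j + 7)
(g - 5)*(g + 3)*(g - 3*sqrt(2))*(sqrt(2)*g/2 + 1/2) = sqrt(2)*g^4/2 - 5*g^3/2 - sqrt(2)*g^3 - 9*sqrt(2)*g^2 + 5*g^2 + 3*sqrt(2)*g + 75*g/2 + 45*sqrt(2)/2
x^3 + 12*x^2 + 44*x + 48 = (x + 2)*(x + 4)*(x + 6)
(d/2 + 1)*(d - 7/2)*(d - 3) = d^3/2 - 9*d^2/4 - 5*d/4 + 21/2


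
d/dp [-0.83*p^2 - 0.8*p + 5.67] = -1.66*p - 0.8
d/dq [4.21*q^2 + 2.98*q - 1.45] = 8.42*q + 2.98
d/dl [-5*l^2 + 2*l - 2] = 2 - 10*l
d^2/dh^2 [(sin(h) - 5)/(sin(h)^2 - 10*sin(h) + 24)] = (-sin(h)^5 + 10*sin(h)^4 - 4*sin(h)^3 - 250*sin(h)^2 + 780*sin(h) - 280)/(sin(h)^2 - 10*sin(h) + 24)^3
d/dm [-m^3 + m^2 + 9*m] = -3*m^2 + 2*m + 9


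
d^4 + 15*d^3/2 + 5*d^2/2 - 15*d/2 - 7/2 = (d - 1)*(d + 1/2)*(d + 1)*(d + 7)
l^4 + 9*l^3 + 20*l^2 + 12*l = l*(l + 1)*(l + 2)*(l + 6)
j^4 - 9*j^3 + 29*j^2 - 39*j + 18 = (j - 3)^2*(j - 2)*(j - 1)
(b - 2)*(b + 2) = b^2 - 4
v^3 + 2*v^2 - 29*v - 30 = (v - 5)*(v + 1)*(v + 6)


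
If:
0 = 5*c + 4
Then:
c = -4/5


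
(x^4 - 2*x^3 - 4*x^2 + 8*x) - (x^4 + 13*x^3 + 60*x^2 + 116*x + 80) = -15*x^3 - 64*x^2 - 108*x - 80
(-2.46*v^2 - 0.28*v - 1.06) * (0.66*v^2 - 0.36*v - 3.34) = -1.6236*v^4 + 0.7008*v^3 + 7.6176*v^2 + 1.3168*v + 3.5404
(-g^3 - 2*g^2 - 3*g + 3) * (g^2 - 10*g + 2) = -g^5 + 8*g^4 + 15*g^3 + 29*g^2 - 36*g + 6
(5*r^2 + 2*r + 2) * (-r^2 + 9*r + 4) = -5*r^4 + 43*r^3 + 36*r^2 + 26*r + 8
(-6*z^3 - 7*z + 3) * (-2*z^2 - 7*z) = 12*z^5 + 42*z^4 + 14*z^3 + 43*z^2 - 21*z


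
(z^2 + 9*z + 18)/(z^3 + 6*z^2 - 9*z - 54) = 1/(z - 3)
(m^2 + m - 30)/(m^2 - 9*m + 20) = (m + 6)/(m - 4)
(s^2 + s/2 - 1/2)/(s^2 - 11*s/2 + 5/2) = (s + 1)/(s - 5)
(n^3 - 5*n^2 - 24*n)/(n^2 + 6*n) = (n^2 - 5*n - 24)/(n + 6)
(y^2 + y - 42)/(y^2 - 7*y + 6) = (y + 7)/(y - 1)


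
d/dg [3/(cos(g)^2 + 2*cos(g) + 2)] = 6*(cos(g) + 1)*sin(g)/(cos(g)^2 + 2*cos(g) + 2)^2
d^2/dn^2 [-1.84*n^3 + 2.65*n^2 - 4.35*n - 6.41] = 5.3 - 11.04*n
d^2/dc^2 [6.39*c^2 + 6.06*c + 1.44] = 12.7800000000000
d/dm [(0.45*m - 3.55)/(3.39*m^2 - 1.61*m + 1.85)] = (-1.5255*m^2 + 24.069*m - 4.883)/(11.4921*m^4 - 10.9158*m^3 + 15.1351*m^2 - 5.957*m + 3.4225)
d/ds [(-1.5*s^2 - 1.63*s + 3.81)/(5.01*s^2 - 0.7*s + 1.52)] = (9.2163*s^2 - 42.7362*s + 0.1894)/(25.1001*s^4 - 7.014*s^3 + 15.7204*s^2 - 2.128*s + 2.3104)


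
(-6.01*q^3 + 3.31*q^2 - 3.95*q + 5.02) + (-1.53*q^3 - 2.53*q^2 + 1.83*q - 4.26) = -7.54*q^3 + 0.78*q^2 - 2.12*q + 0.76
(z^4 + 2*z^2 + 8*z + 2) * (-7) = -7*z^4 - 14*z^2 - 56*z - 14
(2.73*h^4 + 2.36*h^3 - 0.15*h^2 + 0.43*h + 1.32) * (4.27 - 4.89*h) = -13.3497*h^5 + 0.1167*h^4 + 10.8107*h^3 - 2.7432*h^2 - 4.6187*h + 5.6364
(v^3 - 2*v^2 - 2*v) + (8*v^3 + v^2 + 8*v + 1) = 9*v^3 - v^2 + 6*v + 1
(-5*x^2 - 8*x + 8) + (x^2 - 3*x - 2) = -4*x^2 - 11*x + 6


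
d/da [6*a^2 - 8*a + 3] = 12*a - 8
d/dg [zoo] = 0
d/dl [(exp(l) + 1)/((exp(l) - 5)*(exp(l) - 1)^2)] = 2*(-exp(2*l) + exp(l) + 8)*exp(l)/(exp(5*l) - 13*exp(4*l) + 58*exp(3*l) - 106*exp(2*l) + 85*exp(l) - 25)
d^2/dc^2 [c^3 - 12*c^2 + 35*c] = 6*c - 24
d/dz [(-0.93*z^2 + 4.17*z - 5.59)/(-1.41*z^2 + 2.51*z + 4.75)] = (3.5454*z^2 - 24.5988*z + 33.8384)/(1.9881*z^4 - 7.0782*z^3 - 7.0949*z^2 + 23.845*z + 22.5625)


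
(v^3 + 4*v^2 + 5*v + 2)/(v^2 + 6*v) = (v^3 + 4*v^2 + 5*v + 2)/(v*(v + 6))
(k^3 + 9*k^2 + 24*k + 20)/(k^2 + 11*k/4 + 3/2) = 4*(k^2 + 7*k + 10)/(4*k + 3)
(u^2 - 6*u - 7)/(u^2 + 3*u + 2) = (u - 7)/(u + 2)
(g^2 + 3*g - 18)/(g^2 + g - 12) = (g + 6)/(g + 4)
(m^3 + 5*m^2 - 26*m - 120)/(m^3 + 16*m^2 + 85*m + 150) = (m^2 - m - 20)/(m^2 + 10*m + 25)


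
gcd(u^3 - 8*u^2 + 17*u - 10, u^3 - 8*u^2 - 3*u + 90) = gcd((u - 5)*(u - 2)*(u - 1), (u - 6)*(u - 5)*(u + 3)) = u - 5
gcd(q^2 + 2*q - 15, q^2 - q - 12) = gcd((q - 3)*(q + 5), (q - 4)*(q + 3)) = 1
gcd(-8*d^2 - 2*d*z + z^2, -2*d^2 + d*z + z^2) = 2*d + z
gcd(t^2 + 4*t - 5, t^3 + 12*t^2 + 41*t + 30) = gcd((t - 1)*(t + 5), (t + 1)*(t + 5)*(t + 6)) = t + 5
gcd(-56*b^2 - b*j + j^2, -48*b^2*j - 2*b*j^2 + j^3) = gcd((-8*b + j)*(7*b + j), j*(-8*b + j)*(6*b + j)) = 8*b - j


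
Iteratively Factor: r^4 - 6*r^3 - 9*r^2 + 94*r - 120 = (r - 2)*(r^3 - 4*r^2 - 17*r + 60) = (r - 3)*(r - 2)*(r^2 - r - 20) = (r - 3)*(r - 2)*(r + 4)*(r - 5)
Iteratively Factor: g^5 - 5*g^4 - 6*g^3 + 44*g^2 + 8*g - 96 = (g - 3)*(g^4 - 2*g^3 - 12*g^2 + 8*g + 32) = (g - 3)*(g + 2)*(g^3 - 4*g^2 - 4*g + 16) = (g - 3)*(g + 2)^2*(g^2 - 6*g + 8) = (g - 4)*(g - 3)*(g + 2)^2*(g - 2)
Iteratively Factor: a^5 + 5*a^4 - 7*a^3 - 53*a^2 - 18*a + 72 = (a - 1)*(a^4 + 6*a^3 - a^2 - 54*a - 72) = (a - 1)*(a + 2)*(a^3 + 4*a^2 - 9*a - 36) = (a - 3)*(a - 1)*(a + 2)*(a^2 + 7*a + 12) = (a - 3)*(a - 1)*(a + 2)*(a + 4)*(a + 3)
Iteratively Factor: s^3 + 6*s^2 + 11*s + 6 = (s + 3)*(s^2 + 3*s + 2) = (s + 1)*(s + 3)*(s + 2)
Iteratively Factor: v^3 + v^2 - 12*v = (v + 4)*(v^2 - 3*v) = v*(v + 4)*(v - 3)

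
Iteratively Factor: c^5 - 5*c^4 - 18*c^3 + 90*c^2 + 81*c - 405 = (c - 3)*(c^4 - 2*c^3 - 24*c^2 + 18*c + 135) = (c - 5)*(c - 3)*(c^3 + 3*c^2 - 9*c - 27) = (c - 5)*(c - 3)*(c + 3)*(c^2 - 9) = (c - 5)*(c - 3)*(c + 3)^2*(c - 3)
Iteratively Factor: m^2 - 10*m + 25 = (m - 5)*(m - 5)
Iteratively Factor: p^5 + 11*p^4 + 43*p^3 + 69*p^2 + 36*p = (p + 3)*(p^4 + 8*p^3 + 19*p^2 + 12*p) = (p + 3)*(p + 4)*(p^3 + 4*p^2 + 3*p) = (p + 1)*(p + 3)*(p + 4)*(p^2 + 3*p) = p*(p + 1)*(p + 3)*(p + 4)*(p + 3)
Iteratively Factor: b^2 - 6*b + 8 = (b - 2)*(b - 4)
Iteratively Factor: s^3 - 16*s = (s)*(s^2 - 16) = s*(s - 4)*(s + 4)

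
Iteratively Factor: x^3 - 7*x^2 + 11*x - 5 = (x - 1)*(x^2 - 6*x + 5) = (x - 1)^2*(x - 5)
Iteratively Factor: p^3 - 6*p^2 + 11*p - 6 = (p - 2)*(p^2 - 4*p + 3) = (p - 3)*(p - 2)*(p - 1)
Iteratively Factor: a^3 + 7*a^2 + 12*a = (a)*(a^2 + 7*a + 12) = a*(a + 4)*(a + 3)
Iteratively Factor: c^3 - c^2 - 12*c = (c + 3)*(c^2 - 4*c) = c*(c + 3)*(c - 4)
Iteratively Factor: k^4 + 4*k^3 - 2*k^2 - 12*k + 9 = (k + 3)*(k^3 + k^2 - 5*k + 3) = (k + 3)^2*(k^2 - 2*k + 1) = (k - 1)*(k + 3)^2*(k - 1)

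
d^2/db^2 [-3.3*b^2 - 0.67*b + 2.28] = -6.60000000000000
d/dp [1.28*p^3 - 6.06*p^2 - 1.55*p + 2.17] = 3.84*p^2 - 12.12*p - 1.55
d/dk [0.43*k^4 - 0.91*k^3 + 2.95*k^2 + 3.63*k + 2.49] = 1.72*k^3 - 2.73*k^2 + 5.9*k + 3.63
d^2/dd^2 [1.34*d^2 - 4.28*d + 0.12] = 2.68000000000000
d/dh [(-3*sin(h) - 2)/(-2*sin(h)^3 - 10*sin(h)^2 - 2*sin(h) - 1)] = (-49*sin(h) + 3*sin(3*h) + 21*cos(2*h) - 22)*cos(h)/(2*sin(h)^3 + 10*sin(h)^2 + 2*sin(h) + 1)^2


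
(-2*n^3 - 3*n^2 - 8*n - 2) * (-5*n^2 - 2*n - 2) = 10*n^5 + 19*n^4 + 50*n^3 + 32*n^2 + 20*n + 4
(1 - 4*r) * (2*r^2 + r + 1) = -8*r^3 - 2*r^2 - 3*r + 1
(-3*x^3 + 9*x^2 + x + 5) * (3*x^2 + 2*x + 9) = -9*x^5 + 21*x^4 - 6*x^3 + 98*x^2 + 19*x + 45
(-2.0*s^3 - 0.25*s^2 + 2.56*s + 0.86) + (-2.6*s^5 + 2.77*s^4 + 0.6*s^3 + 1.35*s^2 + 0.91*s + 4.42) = -2.6*s^5 + 2.77*s^4 - 1.4*s^3 + 1.1*s^2 + 3.47*s + 5.28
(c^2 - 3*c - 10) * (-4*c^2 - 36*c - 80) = -4*c^4 - 24*c^3 + 68*c^2 + 600*c + 800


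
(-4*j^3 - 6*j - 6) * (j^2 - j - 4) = -4*j^5 + 4*j^4 + 10*j^3 + 30*j + 24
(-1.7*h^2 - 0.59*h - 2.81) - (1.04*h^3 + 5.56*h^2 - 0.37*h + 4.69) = -1.04*h^3 - 7.26*h^2 - 0.22*h - 7.5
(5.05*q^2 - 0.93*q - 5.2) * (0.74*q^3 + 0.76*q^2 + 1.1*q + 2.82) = 3.737*q^5 + 3.1498*q^4 + 1.0002*q^3 + 9.266*q^2 - 8.3426*q - 14.664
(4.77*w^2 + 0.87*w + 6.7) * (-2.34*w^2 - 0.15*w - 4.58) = -11.1618*w^4 - 2.7513*w^3 - 37.6551*w^2 - 4.9896*w - 30.686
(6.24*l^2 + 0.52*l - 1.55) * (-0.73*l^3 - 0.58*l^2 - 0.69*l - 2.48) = -4.5552*l^5 - 3.9988*l^4 - 3.4757*l^3 - 14.935*l^2 - 0.2201*l + 3.844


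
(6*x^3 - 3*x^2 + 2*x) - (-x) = 6*x^3 - 3*x^2 + 3*x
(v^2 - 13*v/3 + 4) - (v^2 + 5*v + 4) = -28*v/3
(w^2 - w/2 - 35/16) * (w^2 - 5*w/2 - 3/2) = w^4 - 3*w^3 - 39*w^2/16 + 199*w/32 + 105/32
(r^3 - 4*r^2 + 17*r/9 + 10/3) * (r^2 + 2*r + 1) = r^5 - 2*r^4 - 46*r^3/9 + 28*r^2/9 + 77*r/9 + 10/3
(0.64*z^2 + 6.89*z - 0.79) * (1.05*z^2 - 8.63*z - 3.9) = 0.672*z^4 + 1.7113*z^3 - 62.7862*z^2 - 20.0533*z + 3.081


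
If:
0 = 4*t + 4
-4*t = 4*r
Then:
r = 1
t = -1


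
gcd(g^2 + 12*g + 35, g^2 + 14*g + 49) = g + 7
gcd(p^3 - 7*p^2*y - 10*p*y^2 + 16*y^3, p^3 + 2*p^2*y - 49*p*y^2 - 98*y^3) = p + 2*y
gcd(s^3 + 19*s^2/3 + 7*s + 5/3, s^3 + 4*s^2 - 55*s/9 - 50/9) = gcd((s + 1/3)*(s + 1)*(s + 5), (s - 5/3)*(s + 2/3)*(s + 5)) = s + 5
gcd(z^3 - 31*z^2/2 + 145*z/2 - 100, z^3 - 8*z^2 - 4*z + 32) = z - 8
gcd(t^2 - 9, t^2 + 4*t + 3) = t + 3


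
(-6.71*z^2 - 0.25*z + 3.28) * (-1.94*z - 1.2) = 13.0174*z^3 + 8.537*z^2 - 6.0632*z - 3.936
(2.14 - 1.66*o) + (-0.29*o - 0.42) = 1.72 - 1.95*o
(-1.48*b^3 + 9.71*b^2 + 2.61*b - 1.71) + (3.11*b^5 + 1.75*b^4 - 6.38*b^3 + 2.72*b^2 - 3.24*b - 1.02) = 3.11*b^5 + 1.75*b^4 - 7.86*b^3 + 12.43*b^2 - 0.63*b - 2.73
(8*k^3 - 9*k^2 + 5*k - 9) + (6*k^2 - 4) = 8*k^3 - 3*k^2 + 5*k - 13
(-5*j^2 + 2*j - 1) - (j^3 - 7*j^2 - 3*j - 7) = -j^3 + 2*j^2 + 5*j + 6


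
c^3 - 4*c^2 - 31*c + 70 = (c - 7)*(c - 2)*(c + 5)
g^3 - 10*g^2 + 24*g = g*(g - 6)*(g - 4)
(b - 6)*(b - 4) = b^2 - 10*b + 24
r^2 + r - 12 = (r - 3)*(r + 4)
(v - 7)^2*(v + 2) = v^3 - 12*v^2 + 21*v + 98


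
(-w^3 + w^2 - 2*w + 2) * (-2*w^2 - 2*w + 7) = 2*w^5 - 5*w^3 + 7*w^2 - 18*w + 14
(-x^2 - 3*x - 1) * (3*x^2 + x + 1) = -3*x^4 - 10*x^3 - 7*x^2 - 4*x - 1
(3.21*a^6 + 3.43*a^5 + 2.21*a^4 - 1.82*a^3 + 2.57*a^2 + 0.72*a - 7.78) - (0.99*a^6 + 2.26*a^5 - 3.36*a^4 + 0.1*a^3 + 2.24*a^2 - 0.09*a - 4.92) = 2.22*a^6 + 1.17*a^5 + 5.57*a^4 - 1.92*a^3 + 0.33*a^2 + 0.81*a - 2.86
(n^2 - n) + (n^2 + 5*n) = 2*n^2 + 4*n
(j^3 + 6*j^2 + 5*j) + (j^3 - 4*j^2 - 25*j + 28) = 2*j^3 + 2*j^2 - 20*j + 28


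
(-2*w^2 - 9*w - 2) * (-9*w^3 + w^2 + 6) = 18*w^5 + 79*w^4 + 9*w^3 - 14*w^2 - 54*w - 12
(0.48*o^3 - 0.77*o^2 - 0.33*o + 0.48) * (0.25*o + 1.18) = 0.12*o^4 + 0.3739*o^3 - 0.9911*o^2 - 0.2694*o + 0.5664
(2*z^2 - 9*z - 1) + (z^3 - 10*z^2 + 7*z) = z^3 - 8*z^2 - 2*z - 1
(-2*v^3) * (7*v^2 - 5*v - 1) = -14*v^5 + 10*v^4 + 2*v^3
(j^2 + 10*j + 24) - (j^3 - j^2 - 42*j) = -j^3 + 2*j^2 + 52*j + 24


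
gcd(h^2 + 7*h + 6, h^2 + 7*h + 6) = h^2 + 7*h + 6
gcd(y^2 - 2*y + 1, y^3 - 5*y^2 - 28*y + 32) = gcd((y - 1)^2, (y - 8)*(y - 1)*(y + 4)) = y - 1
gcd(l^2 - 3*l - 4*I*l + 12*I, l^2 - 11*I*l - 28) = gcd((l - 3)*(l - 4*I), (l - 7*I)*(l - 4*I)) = l - 4*I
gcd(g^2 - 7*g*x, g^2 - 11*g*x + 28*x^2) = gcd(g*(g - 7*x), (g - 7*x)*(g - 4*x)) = -g + 7*x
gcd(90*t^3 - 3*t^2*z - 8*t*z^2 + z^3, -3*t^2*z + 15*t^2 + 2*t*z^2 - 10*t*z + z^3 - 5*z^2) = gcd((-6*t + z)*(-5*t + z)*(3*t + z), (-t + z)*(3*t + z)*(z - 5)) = 3*t + z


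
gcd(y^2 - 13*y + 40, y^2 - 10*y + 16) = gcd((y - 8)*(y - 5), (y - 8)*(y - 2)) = y - 8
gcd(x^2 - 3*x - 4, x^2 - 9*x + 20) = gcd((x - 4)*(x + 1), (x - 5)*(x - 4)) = x - 4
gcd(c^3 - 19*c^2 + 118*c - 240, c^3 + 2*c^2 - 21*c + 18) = 1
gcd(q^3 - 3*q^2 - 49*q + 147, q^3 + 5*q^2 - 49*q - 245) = q^2 - 49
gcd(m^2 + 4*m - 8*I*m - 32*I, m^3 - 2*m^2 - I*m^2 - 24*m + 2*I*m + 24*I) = m + 4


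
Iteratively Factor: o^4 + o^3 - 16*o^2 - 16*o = (o + 4)*(o^3 - 3*o^2 - 4*o) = (o - 4)*(o + 4)*(o^2 + o) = o*(o - 4)*(o + 4)*(o + 1)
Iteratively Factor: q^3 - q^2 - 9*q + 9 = (q - 1)*(q^2 - 9) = (q - 1)*(q + 3)*(q - 3)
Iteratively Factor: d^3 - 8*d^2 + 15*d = (d - 3)*(d^2 - 5*d) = d*(d - 3)*(d - 5)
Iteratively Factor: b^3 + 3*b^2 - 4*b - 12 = (b + 3)*(b^2 - 4) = (b + 2)*(b + 3)*(b - 2)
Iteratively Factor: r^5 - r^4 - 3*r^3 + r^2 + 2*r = (r + 1)*(r^4 - 2*r^3 - r^2 + 2*r) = r*(r + 1)*(r^3 - 2*r^2 - r + 2) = r*(r - 2)*(r + 1)*(r^2 - 1) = r*(r - 2)*(r - 1)*(r + 1)*(r + 1)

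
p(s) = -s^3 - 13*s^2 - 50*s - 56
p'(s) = -3*s^2 - 26*s - 50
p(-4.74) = -4.58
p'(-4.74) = 5.84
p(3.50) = -433.12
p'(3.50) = -177.75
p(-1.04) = -16.94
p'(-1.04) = -26.20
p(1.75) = -188.67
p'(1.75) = -104.69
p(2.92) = -337.74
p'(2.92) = -151.50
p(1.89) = -203.69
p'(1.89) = -109.86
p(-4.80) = -4.93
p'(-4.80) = 5.68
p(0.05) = -58.53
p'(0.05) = -51.31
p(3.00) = -350.00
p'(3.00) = -155.00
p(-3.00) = 4.00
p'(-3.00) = 1.00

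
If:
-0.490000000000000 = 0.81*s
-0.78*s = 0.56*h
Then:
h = 0.84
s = -0.60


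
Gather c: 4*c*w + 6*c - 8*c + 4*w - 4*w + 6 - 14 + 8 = c*(4*w - 2)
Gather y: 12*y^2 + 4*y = 12*y^2 + 4*y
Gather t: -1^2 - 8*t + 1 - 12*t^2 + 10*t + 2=-12*t^2 + 2*t + 2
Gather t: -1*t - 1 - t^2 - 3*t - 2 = -t^2 - 4*t - 3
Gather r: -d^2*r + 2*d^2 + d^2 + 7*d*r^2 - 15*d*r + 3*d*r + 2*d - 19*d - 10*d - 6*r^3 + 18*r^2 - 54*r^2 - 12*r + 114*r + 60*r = 3*d^2 - 27*d - 6*r^3 + r^2*(7*d - 36) + r*(-d^2 - 12*d + 162)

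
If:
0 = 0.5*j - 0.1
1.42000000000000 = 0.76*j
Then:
No Solution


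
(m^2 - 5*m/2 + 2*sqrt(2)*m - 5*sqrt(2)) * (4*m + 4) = 4*m^3 - 6*m^2 + 8*sqrt(2)*m^2 - 12*sqrt(2)*m - 10*m - 20*sqrt(2)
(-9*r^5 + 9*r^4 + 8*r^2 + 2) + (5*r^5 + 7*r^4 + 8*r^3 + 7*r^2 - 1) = -4*r^5 + 16*r^4 + 8*r^3 + 15*r^2 + 1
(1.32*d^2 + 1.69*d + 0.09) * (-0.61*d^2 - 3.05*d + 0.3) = -0.8052*d^4 - 5.0569*d^3 - 4.8134*d^2 + 0.2325*d + 0.027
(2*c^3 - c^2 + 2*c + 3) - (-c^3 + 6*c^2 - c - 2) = 3*c^3 - 7*c^2 + 3*c + 5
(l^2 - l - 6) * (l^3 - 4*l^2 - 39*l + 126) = l^5 - 5*l^4 - 41*l^3 + 189*l^2 + 108*l - 756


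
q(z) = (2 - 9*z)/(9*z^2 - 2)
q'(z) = -18*z*(2 - 9*z)/(9*z^2 - 2)^2 - 9/(9*z^2 - 2)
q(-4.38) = 0.24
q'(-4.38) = 0.06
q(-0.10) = -1.52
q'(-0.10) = 6.14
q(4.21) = -0.23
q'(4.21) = 0.05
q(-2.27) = 0.51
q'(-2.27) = 0.26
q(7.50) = -0.13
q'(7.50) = 0.02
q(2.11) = -0.45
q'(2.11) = 0.21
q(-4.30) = 0.25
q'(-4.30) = 0.06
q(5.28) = -0.18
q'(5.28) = 0.03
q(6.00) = -0.16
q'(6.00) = 0.03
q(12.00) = -0.08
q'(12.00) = 0.01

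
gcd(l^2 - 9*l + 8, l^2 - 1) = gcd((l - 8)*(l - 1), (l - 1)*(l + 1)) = l - 1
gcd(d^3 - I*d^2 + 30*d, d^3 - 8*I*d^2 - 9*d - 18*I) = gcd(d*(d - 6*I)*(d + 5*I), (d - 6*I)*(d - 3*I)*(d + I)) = d - 6*I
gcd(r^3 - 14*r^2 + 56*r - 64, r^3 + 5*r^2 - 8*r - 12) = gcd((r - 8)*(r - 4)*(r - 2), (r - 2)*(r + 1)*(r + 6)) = r - 2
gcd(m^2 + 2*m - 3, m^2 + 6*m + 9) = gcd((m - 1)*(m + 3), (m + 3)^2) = m + 3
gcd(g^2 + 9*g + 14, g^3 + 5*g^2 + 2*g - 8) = g + 2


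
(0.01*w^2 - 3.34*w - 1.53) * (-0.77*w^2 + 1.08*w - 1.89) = -0.0077*w^4 + 2.5826*w^3 - 2.448*w^2 + 4.6602*w + 2.8917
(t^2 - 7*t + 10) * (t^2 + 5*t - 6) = t^4 - 2*t^3 - 31*t^2 + 92*t - 60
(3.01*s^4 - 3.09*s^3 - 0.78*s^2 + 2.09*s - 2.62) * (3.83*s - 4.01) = 11.5283*s^5 - 23.9048*s^4 + 9.4035*s^3 + 11.1325*s^2 - 18.4155*s + 10.5062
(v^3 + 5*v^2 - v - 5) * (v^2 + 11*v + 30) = v^5 + 16*v^4 + 84*v^3 + 134*v^2 - 85*v - 150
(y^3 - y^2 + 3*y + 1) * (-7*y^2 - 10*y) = -7*y^5 - 3*y^4 - 11*y^3 - 37*y^2 - 10*y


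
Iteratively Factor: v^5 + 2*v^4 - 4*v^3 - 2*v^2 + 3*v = (v + 1)*(v^4 + v^3 - 5*v^2 + 3*v) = v*(v + 1)*(v^3 + v^2 - 5*v + 3) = v*(v + 1)*(v + 3)*(v^2 - 2*v + 1) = v*(v - 1)*(v + 1)*(v + 3)*(v - 1)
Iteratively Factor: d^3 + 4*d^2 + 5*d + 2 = (d + 1)*(d^2 + 3*d + 2) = (d + 1)*(d + 2)*(d + 1)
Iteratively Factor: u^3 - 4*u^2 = (u - 4)*(u^2) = u*(u - 4)*(u)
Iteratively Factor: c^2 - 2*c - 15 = (c - 5)*(c + 3)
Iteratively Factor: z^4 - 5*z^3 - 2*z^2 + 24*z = (z)*(z^3 - 5*z^2 - 2*z + 24) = z*(z - 4)*(z^2 - z - 6) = z*(z - 4)*(z - 3)*(z + 2)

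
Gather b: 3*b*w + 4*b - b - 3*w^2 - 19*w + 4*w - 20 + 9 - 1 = b*(3*w + 3) - 3*w^2 - 15*w - 12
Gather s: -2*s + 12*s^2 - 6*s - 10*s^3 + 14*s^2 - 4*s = -10*s^3 + 26*s^2 - 12*s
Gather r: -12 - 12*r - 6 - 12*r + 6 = -24*r - 12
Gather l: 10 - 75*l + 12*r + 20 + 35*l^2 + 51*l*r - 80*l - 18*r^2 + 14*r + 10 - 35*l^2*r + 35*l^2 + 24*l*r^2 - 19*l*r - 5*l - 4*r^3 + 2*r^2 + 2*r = l^2*(70 - 35*r) + l*(24*r^2 + 32*r - 160) - 4*r^3 - 16*r^2 + 28*r + 40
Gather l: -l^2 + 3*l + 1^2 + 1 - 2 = -l^2 + 3*l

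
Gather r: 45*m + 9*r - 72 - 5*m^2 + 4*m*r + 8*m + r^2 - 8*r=-5*m^2 + 53*m + r^2 + r*(4*m + 1) - 72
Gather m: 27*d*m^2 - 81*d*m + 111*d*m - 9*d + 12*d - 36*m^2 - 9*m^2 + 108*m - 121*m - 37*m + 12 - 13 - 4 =3*d + m^2*(27*d - 45) + m*(30*d - 50) - 5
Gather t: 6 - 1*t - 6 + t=0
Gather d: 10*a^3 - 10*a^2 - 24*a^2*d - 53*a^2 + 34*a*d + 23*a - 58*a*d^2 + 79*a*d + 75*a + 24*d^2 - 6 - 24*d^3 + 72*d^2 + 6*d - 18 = 10*a^3 - 63*a^2 + 98*a - 24*d^3 + d^2*(96 - 58*a) + d*(-24*a^2 + 113*a + 6) - 24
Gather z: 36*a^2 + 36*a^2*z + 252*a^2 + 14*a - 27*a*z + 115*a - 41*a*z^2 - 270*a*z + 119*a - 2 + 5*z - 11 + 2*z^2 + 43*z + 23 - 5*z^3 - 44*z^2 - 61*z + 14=288*a^2 + 248*a - 5*z^3 + z^2*(-41*a - 42) + z*(36*a^2 - 297*a - 13) + 24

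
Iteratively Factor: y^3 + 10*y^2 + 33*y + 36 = (y + 3)*(y^2 + 7*y + 12) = (y + 3)^2*(y + 4)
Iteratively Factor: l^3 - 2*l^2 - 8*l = (l)*(l^2 - 2*l - 8) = l*(l - 4)*(l + 2)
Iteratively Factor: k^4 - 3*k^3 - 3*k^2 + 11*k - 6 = (k - 3)*(k^3 - 3*k + 2) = (k - 3)*(k - 1)*(k^2 + k - 2) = (k - 3)*(k - 1)*(k + 2)*(k - 1)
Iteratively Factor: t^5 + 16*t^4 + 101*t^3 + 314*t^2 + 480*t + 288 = (t + 3)*(t^4 + 13*t^3 + 62*t^2 + 128*t + 96) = (t + 2)*(t + 3)*(t^3 + 11*t^2 + 40*t + 48) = (t + 2)*(t + 3)*(t + 4)*(t^2 + 7*t + 12) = (t + 2)*(t + 3)^2*(t + 4)*(t + 4)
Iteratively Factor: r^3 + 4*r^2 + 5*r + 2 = (r + 2)*(r^2 + 2*r + 1) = (r + 1)*(r + 2)*(r + 1)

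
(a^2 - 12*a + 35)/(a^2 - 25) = (a - 7)/(a + 5)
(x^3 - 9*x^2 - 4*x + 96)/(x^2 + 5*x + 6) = (x^2 - 12*x + 32)/(x + 2)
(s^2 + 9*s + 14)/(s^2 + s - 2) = (s + 7)/(s - 1)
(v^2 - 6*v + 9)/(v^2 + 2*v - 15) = (v - 3)/(v + 5)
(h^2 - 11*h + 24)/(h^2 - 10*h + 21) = (h - 8)/(h - 7)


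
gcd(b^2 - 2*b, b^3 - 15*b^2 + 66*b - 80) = b - 2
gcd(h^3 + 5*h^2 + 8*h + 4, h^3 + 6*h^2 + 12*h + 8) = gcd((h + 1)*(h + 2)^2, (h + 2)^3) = h^2 + 4*h + 4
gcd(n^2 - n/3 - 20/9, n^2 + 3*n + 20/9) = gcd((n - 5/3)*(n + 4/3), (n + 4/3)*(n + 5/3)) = n + 4/3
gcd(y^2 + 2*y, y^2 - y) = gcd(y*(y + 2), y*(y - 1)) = y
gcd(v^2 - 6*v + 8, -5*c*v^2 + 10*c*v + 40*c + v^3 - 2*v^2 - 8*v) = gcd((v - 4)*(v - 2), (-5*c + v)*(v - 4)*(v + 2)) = v - 4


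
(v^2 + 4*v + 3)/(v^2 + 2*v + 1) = (v + 3)/(v + 1)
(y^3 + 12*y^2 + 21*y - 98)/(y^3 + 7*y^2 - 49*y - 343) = (y - 2)/(y - 7)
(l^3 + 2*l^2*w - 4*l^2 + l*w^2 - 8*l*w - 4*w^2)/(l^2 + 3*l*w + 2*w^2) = (l^2 + l*w - 4*l - 4*w)/(l + 2*w)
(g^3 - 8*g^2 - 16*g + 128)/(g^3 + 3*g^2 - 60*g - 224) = (g - 4)/(g + 7)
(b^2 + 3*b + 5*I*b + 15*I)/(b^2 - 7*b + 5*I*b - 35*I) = (b + 3)/(b - 7)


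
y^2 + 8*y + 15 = (y + 3)*(y + 5)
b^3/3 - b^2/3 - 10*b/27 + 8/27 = (b/3 + 1/3)*(b - 4/3)*(b - 2/3)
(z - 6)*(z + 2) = z^2 - 4*z - 12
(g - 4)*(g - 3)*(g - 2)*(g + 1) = g^4 - 8*g^3 + 17*g^2 + 2*g - 24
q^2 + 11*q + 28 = (q + 4)*(q + 7)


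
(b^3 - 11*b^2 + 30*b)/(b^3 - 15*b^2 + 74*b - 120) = b/(b - 4)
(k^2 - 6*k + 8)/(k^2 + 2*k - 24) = (k - 2)/(k + 6)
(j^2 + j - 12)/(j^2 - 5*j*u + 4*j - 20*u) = (3 - j)/(-j + 5*u)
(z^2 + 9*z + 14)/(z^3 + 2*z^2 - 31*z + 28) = (z + 2)/(z^2 - 5*z + 4)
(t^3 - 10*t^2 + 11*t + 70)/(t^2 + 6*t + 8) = (t^2 - 12*t + 35)/(t + 4)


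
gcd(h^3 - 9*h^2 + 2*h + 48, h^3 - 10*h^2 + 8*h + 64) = h^2 - 6*h - 16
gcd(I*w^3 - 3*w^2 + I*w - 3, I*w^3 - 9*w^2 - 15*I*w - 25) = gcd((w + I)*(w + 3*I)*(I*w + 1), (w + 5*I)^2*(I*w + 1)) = w - I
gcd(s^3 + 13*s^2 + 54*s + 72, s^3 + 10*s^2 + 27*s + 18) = s^2 + 9*s + 18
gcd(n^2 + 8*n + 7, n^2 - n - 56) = n + 7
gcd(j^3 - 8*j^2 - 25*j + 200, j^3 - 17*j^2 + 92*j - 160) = j^2 - 13*j + 40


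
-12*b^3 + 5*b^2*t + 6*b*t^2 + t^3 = (-b + t)*(3*b + t)*(4*b + t)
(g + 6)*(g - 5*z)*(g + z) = g^3 - 4*g^2*z + 6*g^2 - 5*g*z^2 - 24*g*z - 30*z^2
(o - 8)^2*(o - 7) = o^3 - 23*o^2 + 176*o - 448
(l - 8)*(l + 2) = l^2 - 6*l - 16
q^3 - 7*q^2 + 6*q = q*(q - 6)*(q - 1)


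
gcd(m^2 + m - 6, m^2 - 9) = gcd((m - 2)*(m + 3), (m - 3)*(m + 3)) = m + 3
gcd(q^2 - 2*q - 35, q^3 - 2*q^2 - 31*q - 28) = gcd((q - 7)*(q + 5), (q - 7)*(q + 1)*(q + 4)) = q - 7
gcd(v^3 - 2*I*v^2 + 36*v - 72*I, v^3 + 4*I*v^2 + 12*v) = v^2 + 4*I*v + 12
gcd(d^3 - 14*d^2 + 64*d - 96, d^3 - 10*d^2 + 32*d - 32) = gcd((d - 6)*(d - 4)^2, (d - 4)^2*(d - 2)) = d^2 - 8*d + 16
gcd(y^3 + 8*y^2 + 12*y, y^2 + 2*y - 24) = y + 6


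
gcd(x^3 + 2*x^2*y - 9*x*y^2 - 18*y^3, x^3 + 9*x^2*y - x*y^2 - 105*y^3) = x - 3*y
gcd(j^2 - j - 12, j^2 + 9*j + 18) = j + 3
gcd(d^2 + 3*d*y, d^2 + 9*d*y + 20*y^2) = 1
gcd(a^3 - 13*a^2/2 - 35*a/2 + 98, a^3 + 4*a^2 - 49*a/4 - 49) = a^2 + a/2 - 14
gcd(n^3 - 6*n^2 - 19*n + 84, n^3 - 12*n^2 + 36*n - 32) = 1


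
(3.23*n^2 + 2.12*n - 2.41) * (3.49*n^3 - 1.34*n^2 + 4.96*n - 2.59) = 11.2727*n^5 + 3.0706*n^4 + 4.7691*n^3 + 5.3789*n^2 - 17.4444*n + 6.2419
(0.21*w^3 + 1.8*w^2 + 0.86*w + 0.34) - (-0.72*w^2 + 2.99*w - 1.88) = 0.21*w^3 + 2.52*w^2 - 2.13*w + 2.22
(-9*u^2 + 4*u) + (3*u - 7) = -9*u^2 + 7*u - 7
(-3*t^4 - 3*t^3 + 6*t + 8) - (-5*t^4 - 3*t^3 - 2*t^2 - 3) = 2*t^4 + 2*t^2 + 6*t + 11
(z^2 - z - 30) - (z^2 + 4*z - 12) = -5*z - 18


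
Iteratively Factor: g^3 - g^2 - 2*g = (g - 2)*(g^2 + g) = g*(g - 2)*(g + 1)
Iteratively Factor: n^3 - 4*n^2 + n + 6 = (n - 2)*(n^2 - 2*n - 3) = (n - 2)*(n + 1)*(n - 3)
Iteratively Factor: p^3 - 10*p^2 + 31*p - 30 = (p - 3)*(p^2 - 7*p + 10) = (p - 3)*(p - 2)*(p - 5)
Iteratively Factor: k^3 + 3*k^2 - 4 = (k + 2)*(k^2 + k - 2) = (k + 2)^2*(k - 1)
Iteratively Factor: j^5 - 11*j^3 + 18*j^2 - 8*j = (j - 2)*(j^4 + 2*j^3 - 7*j^2 + 4*j) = (j - 2)*(j - 1)*(j^3 + 3*j^2 - 4*j) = (j - 2)*(j - 1)^2*(j^2 + 4*j) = (j - 2)*(j - 1)^2*(j + 4)*(j)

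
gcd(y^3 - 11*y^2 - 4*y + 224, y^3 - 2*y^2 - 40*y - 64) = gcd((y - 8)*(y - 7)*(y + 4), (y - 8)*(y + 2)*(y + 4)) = y^2 - 4*y - 32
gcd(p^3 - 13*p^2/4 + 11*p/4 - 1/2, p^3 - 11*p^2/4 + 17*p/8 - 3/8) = p^2 - 5*p/4 + 1/4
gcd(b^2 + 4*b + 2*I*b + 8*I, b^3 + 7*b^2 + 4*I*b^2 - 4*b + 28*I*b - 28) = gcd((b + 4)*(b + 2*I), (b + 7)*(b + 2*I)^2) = b + 2*I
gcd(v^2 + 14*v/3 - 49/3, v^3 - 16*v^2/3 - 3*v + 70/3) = v - 7/3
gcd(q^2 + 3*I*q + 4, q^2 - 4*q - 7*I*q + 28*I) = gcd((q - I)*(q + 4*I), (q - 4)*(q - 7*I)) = 1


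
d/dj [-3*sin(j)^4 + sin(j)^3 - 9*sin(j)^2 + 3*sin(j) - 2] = 3*(-4*sin(j)^3 + sin(j)^2 - 6*sin(j) + 1)*cos(j)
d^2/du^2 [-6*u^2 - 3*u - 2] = -12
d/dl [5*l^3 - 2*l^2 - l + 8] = 15*l^2 - 4*l - 1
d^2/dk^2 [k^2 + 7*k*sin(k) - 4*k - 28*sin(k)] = -7*k*sin(k) + 28*sin(k) + 14*cos(k) + 2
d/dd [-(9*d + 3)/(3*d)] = d^(-2)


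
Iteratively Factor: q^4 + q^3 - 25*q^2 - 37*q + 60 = (q + 4)*(q^3 - 3*q^2 - 13*q + 15) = (q - 5)*(q + 4)*(q^2 + 2*q - 3) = (q - 5)*(q + 3)*(q + 4)*(q - 1)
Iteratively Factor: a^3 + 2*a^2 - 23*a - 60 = (a + 4)*(a^2 - 2*a - 15) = (a - 5)*(a + 4)*(a + 3)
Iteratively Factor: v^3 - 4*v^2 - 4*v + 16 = (v + 2)*(v^2 - 6*v + 8) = (v - 4)*(v + 2)*(v - 2)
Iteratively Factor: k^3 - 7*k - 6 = (k + 2)*(k^2 - 2*k - 3) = (k - 3)*(k + 2)*(k + 1)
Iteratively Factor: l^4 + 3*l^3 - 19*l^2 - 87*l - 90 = (l - 5)*(l^3 + 8*l^2 + 21*l + 18) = (l - 5)*(l + 3)*(l^2 + 5*l + 6) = (l - 5)*(l + 3)^2*(l + 2)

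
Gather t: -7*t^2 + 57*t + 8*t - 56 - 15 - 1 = -7*t^2 + 65*t - 72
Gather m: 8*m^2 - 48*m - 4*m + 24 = 8*m^2 - 52*m + 24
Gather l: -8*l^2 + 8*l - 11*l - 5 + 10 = -8*l^2 - 3*l + 5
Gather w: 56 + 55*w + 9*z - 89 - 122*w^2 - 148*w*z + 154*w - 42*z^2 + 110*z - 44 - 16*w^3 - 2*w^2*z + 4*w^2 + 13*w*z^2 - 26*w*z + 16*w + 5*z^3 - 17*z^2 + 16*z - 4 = -16*w^3 + w^2*(-2*z - 118) + w*(13*z^2 - 174*z + 225) + 5*z^3 - 59*z^2 + 135*z - 81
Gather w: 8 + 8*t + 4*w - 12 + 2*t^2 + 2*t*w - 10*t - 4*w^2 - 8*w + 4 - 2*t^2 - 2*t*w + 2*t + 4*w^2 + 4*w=0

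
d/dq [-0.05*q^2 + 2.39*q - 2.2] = 2.39 - 0.1*q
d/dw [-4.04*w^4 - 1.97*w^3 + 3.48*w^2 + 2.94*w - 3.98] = -16.16*w^3 - 5.91*w^2 + 6.96*w + 2.94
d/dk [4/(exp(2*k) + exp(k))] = 4*(-2*exp(k) - 1)*exp(-k)/(exp(k) + 1)^2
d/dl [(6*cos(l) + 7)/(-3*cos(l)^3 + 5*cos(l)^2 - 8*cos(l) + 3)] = 16*(-36*cos(l)^3 - 33*cos(l)^2 + 70*cos(l) - 74)*sin(l)/(-41*cos(l) + 10*cos(2*l) - 3*cos(3*l) + 22)^2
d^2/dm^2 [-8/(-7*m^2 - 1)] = 112*(21*m^2 - 1)/(7*m^2 + 1)^3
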